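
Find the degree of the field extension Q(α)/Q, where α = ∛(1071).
[Q(α):Q] = 3

The minimal polynomial of α is x^3 - 1071, irreducible over Q since 1071 is not a perfect cube (so x^3 - 1071 has no rational root). Hence [Q(α):Q] = deg(m_α) = 3.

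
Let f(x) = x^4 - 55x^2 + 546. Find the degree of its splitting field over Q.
[K : Q] = 4

Solving the quadratic in x^2: x^2 = (55 ± √(55^2 - 4·546))/2 = (55 ± √841)/2 = (55 ± 29)/2, giving x^2 = 13 or x^2 = 42. So f(x) = (x^2 - 13)(x^2 - 42) and the roots of f are ±√13, ±√42. Hence the splitting field is K = Q(√13, √42). Since 13 and 42 are distinct squarefree integers > 1, their product 546 is not a perfect square, so √42 ∉ Q(√13). By the tower law [K:Q] = [Q(√13,√42):Q(√13)] · [Q(√13):Q] = 2 · 2 = 4.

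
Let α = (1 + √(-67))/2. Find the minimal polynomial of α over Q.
m_α(x) = x^2 - x + 17

From 2α - 1 = √(-67), squaring gives (2α - 1)^2 = -67, i.e. 4α^2 - 4α + 1 = -67, so α^2 - α + (1 + 67)/4 = 0. Since -67 ≡ 1 (mod 4), (1 + 67)/4 = 17 ∈ Z. The polynomial x^2 - x + 17 has discriminant 1 - 4·(17) = -67, which is not a perfect square in Q (d = -67 is squarefree and ≠ 1), so x^2 - x + 17 is irreducible over Q. It is the minimal polynomial of α.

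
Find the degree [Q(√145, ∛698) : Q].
[Q(√145, ∛698) : Q] = 6

Let L = Q(√145, ∛698). Since Q(√145) ⊂ L and [Q(√145):Q] = 2, the tower law gives 2 | [L:Q]. Likewise Q(∛698) ⊂ L with [Q(∛698):Q] = 3 (because 698 is not a perfect cube), so 3 | [L:Q]. As gcd(2,3) = 1, [L:Q] is divisible by 6. Conversely L is generated over Q by √145 and ∛698, so [L:Q] ≤ 2·3 = 6. Therefore [Q(√145, ∛698) : Q] = 6.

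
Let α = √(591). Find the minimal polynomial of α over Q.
m_α(x) = x^2 - 591

α satisfies α^2 - 591 = 0, so x^2 - 591 annihilates α. Since d = 591 is squarefree and ≠ 1, it is not a perfect square in Q, so x^2 - 591 has no rational root and is therefore irreducible over Q (a degree-2 polynomial over a field is irreducible iff it has no root). Hence m_α(x) = x^2 - 591.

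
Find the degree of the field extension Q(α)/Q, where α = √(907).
[Q(α):Q] = 2

[Q(α):Q] equals the degree of the minimal polynomial of α. Here α^2 = 907 and x^2 - 907 is irreducible (d = 907 is squarefree, ≠ 1, hence not a square), so deg(m_α) = 2. Thus [Q(α):Q] = 2.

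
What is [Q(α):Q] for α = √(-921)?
[Q(α):Q] = 2

[Q(α):Q] equals the degree of the minimal polynomial of α. Here α^2 = -921 and x^2 + 921 is irreducible (d = -921 is squarefree, ≠ 1, hence not a square), so deg(m_α) = 2. Thus [Q(α):Q] = 2.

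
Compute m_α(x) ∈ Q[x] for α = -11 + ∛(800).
m_α(x) = x^3 + 33x^2 + 363x + 531

Set β = α + 11 = ∛(800), so β^3 = 800. Then (α + 11)^3 - 800 = 0, i.e. α is a root of g(x) = (x + 11)^3 - 800 = x^3 + 33x^2 + 363x + 531. Since g(x) = h(x + 11) where h(x) = x^3 - 800, and h is irreducible over Q (because 800 is not a perfect cube, so h has no rational root, and a monic cubic with no rational root is irreducible), g is also irreducible (irreducibility is preserved under the substitution x → x + 11). Hence m_α(x) = x^3 + 33x^2 + 363x + 531.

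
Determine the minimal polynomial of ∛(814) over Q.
m_α(x) = x^3 - 814

α satisfies α^3 = 814, so x^3 - 814 annihilates α. By the rational root test, a rational root p/q (in lowest terms) of x^3 - 814 would satisfy p^3 = 814 q^3, forcing q = 1 and p^3 = 814; but 814 is not a perfect cube, contradiction. A monic cubic over Q with no rational root is irreducible (any nontrivial factorization would include a linear factor). Hence x^3 - 814 is the minimal polynomial of α, and in particular [Q(α):Q] = 3.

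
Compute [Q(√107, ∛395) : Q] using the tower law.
[Q(√107, ∛395) : Q] = 6

Let L = Q(√107, ∛395). Since Q(√107) ⊂ L and [Q(√107):Q] = 2, the tower law gives 2 | [L:Q]. Likewise Q(∛395) ⊂ L with [Q(∛395):Q] = 3 (because 395 is not a perfect cube), so 3 | [L:Q]. As gcd(2,3) = 1, [L:Q] is divisible by 6. Conversely L is generated over Q by √107 and ∛395, so [L:Q] ≤ 2·3 = 6. Therefore [Q(√107, ∛395) : Q] = 6.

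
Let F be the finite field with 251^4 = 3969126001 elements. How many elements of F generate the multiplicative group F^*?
There are φ(3969126000) = 846028800 primitive elements

F_q^* is cyclic of order q - 1 = 3969126000. A cyclic group of order m has exactly φ(m) generators. Here m = 3969126000 = 2^4 · 3^2 · 5^3 · 7 · 17^2 · 109, so the number of primitive elements is φ(3969126000) = 846028800.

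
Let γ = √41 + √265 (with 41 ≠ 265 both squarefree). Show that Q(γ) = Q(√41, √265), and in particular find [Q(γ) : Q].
[Q(γ) : Q] = 4 (equivalently, Q(γ) = Q(√41, √265))

Obviously Q(γ) ⊆ Q(√41, √265), and [Q(√41, √265):Q] = 4 (since 41, 265 are distinct squarefree integers > 1 with 10865 not a perfect square). To show equality we compute the minimal polynomial of γ. From γ = √41 + √265: γ^2 = 41 + 2√(10865) + 265 = 306 + 2√(10865), so γ^2 - 306 = 2√(10865); squaring, (γ^2 - 306)^2 = 4·10865, i.e. γ^4 - 612γ^2 + 93636 - 43460 = 0, i.e. γ^4 - 612γ^2 + 50176 = 0. So γ is a root of x^4 - 612x^2 + 50176. This polynomial is irreducible over Q: it has no rational root (each ±√41 ± √265 is irrational), and any factorization into two quadratics over Q would force √(10865) ∈ Q (pairing opposite roots) or √41, √265 ∈ Q (other pairings), all impossible. Hence [Q(γ):Q] = 4 = [Q(√41, √265):Q], so Q(γ) = Q(√41, √265).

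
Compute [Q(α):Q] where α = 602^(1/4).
[Q(α):Q] = 4

α is a root of x^4 - 602. By Eisenstein's criterion at the prime p = 2 (which divides the constant term 602 but p^2 = 4 does not, since 602 is squarefree), x^4 - 602 is irreducible over Q. Hence [Q(α):Q] = 4.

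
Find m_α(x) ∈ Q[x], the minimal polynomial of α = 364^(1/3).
m_α(x) = x^3 - 364

α satisfies α^3 = 364, so x^3 - 364 annihilates α. By the rational root test, a rational root p/q (in lowest terms) of x^3 - 364 would satisfy p^3 = 364 q^3, forcing q = 1 and p^3 = 364; but 364 is not a perfect cube, contradiction. A monic cubic over Q with no rational root is irreducible (any nontrivial factorization would include a linear factor). Hence x^3 - 364 is the minimal polynomial of α, and in particular [Q(α):Q] = 3.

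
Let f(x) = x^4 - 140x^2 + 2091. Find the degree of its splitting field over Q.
[K : Q] = 4

Solving the quadratic in x^2: x^2 = (140 ± √(140^2 - 4·2091))/2 = (140 ± √11236)/2 = (140 ± 106)/2, giving x^2 = 17 or x^2 = 123. So f(x) = (x^2 - 17)(x^2 - 123) and the roots of f are ±√17, ±√123. Hence the splitting field is K = Q(√17, √123). Since 17 and 123 are distinct squarefree integers > 1, their product 2091 is not a perfect square, so √123 ∉ Q(√17). By the tower law [K:Q] = [Q(√17,√123):Q(√17)] · [Q(√17):Q] = 2 · 2 = 4.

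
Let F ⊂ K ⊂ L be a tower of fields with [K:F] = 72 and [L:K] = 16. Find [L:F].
[L:F] = 1152

The tower law says that for any tower of field extensions F ⊂ K ⊂ L with finite degrees, [L:F] = [L:K] · [K:F]. Here this gives [L:F] = 16 · 72 = 1152.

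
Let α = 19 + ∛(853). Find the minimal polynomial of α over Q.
m_α(x) = x^3 - 57x^2 + 1083x - 7712

Set β = α - 19 = ∛(853), so β^3 = 853. Then (α - 19)^3 - 853 = 0, i.e. α is a root of g(x) = (x - 19)^3 - 853 = x^3 - 57x^2 + 1083x - 7712. Since g(x) = h(x - 19) where h(x) = x^3 - 853, and h is irreducible over Q (because 853 is not a perfect cube, so h has no rational root, and a monic cubic with no rational root is irreducible), g is also irreducible (irreducibility is preserved under the substitution x → x - 19). Hence m_α(x) = x^3 - 57x^2 + 1083x - 7712.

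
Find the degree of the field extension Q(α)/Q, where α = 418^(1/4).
[Q(α):Q] = 4

α is a root of x^4 - 418. By Eisenstein's criterion at the prime p = 2 (which divides the constant term 418 but p^2 = 4 does not, since 418 is squarefree), x^4 - 418 is irreducible over Q. Hence [Q(α):Q] = 4.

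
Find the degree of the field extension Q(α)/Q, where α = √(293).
[Q(α):Q] = 2

[Q(α):Q] equals the degree of the minimal polynomial of α. Here α^2 = 293 and x^2 - 293 is irreducible (d = 293 is squarefree, ≠ 1, hence not a square), so deg(m_α) = 2. Thus [Q(α):Q] = 2.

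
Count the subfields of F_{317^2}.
F_{317^2} has 2 subfields

The subfields of F_{p^n} are exactly the fields F_{p^d} for d | n (each is the fixed field of the unique index-d subgroup of Gal(F_{p^n}/F_p) ≅ Z/nZ). The divisors of n = 2 are {1, 2}, giving 2 subfields: F_{317^1}, F_{317^2}.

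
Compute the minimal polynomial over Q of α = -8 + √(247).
m_α(x) = x^2 + 16x - 183

From α + 8 = √(247), squaring gives (α + 8)^2 = 247, i.e. α^2 + 16α + 64 = 247, so α^2 + 16α - 183 = 0. The discriminant of x^2 + 16x - 183 is (16)^2 - 4·(-183) = 256 + 732 = 988, and 4·(247) is not a perfect square in Q since 247 is squarefree and ≠ 1. Hence x^2 + 16x - 183 is irreducible over Q and is the minimal polynomial of α.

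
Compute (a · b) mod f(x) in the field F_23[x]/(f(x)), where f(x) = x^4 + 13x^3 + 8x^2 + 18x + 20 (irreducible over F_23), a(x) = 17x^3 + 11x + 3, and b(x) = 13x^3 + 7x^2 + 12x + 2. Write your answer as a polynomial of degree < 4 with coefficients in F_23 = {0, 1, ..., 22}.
a · b ≡ 17x^3 + 4x^2 + 10x + 17 (mod f(x))

Multiply in F_23[x]: a(x)·b(x) = (17x^3 + 11x + 3)·(13x^3 + 7x^2 + 12x + 2) = 14x^6 + 4x^5 + 2x^4 + 12x^3 + 15x^2 + 12x + 6. This has degree ≥ 4, so divide by f(x) over F_23: 14x^6 + 4x^5 + 2x^4 + 12x^3 + 15x^2 + 12x + 6 = (14x^2 + 6x + 19)·(x^4 + 13x^3 + 8x^2 + 18x + 20) + (17x^3 + 4x^2 + 10x + 17). Hence a·b ≡ 17x^3 + 4x^2 + 10x + 17 (mod f). (F_23[x]/(f) is a field with 23^4 = 279841 elements since f is irreducible of degree 4.)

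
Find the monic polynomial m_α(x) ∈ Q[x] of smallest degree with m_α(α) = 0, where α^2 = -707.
m_α(x) = x^2 + 707

α satisfies α^2 + 707 = 0, so x^2 + 707 annihilates α. Since d = -707 is squarefree and ≠ 1, it is not a perfect square in Q, so x^2 + 707 has no rational root and is therefore irreducible over Q (a degree-2 polynomial over a field is irreducible iff it has no root). Hence m_α(x) = x^2 + 707.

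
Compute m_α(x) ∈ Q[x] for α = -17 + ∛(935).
m_α(x) = x^3 + 51x^2 + 867x + 3978

Set β = α + 17 = ∛(935), so β^3 = 935. Then (α + 17)^3 - 935 = 0, i.e. α is a root of g(x) = (x + 17)^3 - 935 = x^3 + 51x^2 + 867x + 3978. Since g(x) = h(x + 17) where h(x) = x^3 - 935, and h is irreducible over Q (because 935 is not a perfect cube, so h has no rational root, and a monic cubic with no rational root is irreducible), g is also irreducible (irreducibility is preserved under the substitution x → x + 17). Hence m_α(x) = x^3 + 51x^2 + 867x + 3978.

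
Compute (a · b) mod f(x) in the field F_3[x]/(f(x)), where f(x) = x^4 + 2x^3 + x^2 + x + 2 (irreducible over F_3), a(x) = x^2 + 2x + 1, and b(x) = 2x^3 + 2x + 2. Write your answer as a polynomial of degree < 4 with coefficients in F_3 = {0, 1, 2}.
a · b ≡ 2x^3 + x^2 + 2x + 2 (mod f(x))

Multiply in F_3[x]: a(x)·b(x) = (x^2 + 2x + 1)·(2x^3 + 2x + 2) = 2x^5 + x^4 + x^3 + 2. This has degree ≥ 4, so divide by f(x) over F_3: 2x^5 + x^4 + x^3 + 2 = (2x)·(x^4 + 2x^3 + x^2 + x + 2) + (2x^3 + x^2 + 2x + 2). Hence a·b ≡ 2x^3 + x^2 + 2x + 2 (mod f). (F_3[x]/(f) is a field with 3^4 = 81 elements since f is irreducible of degree 4.)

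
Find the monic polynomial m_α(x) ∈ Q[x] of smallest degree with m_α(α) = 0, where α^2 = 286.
m_α(x) = x^2 - 286

α satisfies α^2 - 286 = 0, so x^2 - 286 annihilates α. Since d = 286 is squarefree and ≠ 1, it is not a perfect square in Q, so x^2 - 286 has no rational root and is therefore irreducible over Q (a degree-2 polynomial over a field is irreducible iff it has no root). Hence m_α(x) = x^2 - 286.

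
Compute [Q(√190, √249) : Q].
[Q(√190, √249) : Q] = 4

[Q(√190):Q] = 2 (min poly x^2 - 190, irreducible since 190 is squarefree > 1). For the top step, suppose √249 ∈ Q(√190), say √249 = c + d√190 with c, d ∈ Q. Squaring: 249 = c^2 + 190d^2 + 2cd√190. Since √190 ∉ Q this forces 2cd = 0. If d = 0 then √249 = c ∈ Q, contradicting 249 squarefree > 1. If c = 0 then 249 = 190d^2, so 190·249 = (190d)^2 is a perfect square in Q — but 190·249 = 47310 is not a perfect square (since 190 and 249 are distinct squarefree integers). Contradiction. Hence √249 ∉ Q(√190), so x^2 - 249 stays irreducible over Q(√190) and [Q(√190, √249) : Q(√190)] = 2. By the tower law, [Q(√190, √249) : Q] = 2 · 2 = 4.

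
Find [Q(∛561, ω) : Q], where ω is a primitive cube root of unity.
[Q(∛561, ω) : Q] = 6

[Q(∛561):Q] = 3 (min poly x^3 - 561, irreducible since 561 is not a perfect cube). [Q(ω):Q] = 2 (min poly x^2 + x + 1). Since Q(∛561) ⊂ R and ω ∉ R, we have ω ∉ Q(∛561), so x^2 + x + 1 remains irreducible over Q(∛561) and [Q(∛561, ω) : Q(∛561)] = 2. By the tower law, [Q(∛561, ω) : Q] = 3 · 2 = 6. (In fact Q(∛561, ω) is the splitting field of x^3 - 561 over Q.)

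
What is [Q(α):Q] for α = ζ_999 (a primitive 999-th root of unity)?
[Q(α):Q] = 648

The minimal polynomial of ζ_999 over Q is the 999-th cyclotomic polynomial Φ_999(x), which is irreducible over Q and has degree φ(999) = 648. Hence [Q(α):Q] = φ(999) = 648.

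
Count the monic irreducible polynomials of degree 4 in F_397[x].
There are 6210109818 monic irreducible polynomials of degree 4 over F_397

Each element of F_{397^4} that lies in no proper subfield is a root of exactly one monic irreducible of degree 4 over F_397, and each such polynomial has 4 distinct roots in F_{397^4}. By Möbius inversion the count is N_397(4) = (1/4) Σ_{d|4} μ(4/d) · 397^d = (1/4)(μ(4)·397^1 + μ(2)·397^2 + μ(1)·397^4) = 24840439272/4 = 6210109818.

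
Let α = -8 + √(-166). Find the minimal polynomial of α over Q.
m_α(x) = x^2 + 16x + 230

From α + 8 = √(-166), squaring gives (α + 8)^2 = -166, i.e. α^2 + 16α + 64 = -166, so α^2 + 16α + 230 = 0. The discriminant of x^2 + 16x + 230 is (16)^2 - 4·(230) = 256 - 920 = -664, and 4·(-166) is not a perfect square in Q since -166 is squarefree and ≠ 1. Hence x^2 + 16x + 230 is irreducible over Q and is the minimal polynomial of α.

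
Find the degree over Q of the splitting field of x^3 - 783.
[K : Q] = 6

The roots of x^3 - 783 are ∛783, ω∛783, ω^2∛783 where ω = e^(2πi/3) is a primitive cube root of unity, so K = Q(∛783, ω). Now [Q(∛783):Q] = 3 (since 783 is not a perfect cube, x^3 - 783 is irreducible) and [Q(ω):Q] = 2. Both 2 and 3 divide [K:Q], and [K:Q] ≤ 3·2 = 6, so [K:Q] = 6. (Equivalently: Q(∛783) ⊂ R but ω ∉ R, so [K : Q(∛783)] = 2.)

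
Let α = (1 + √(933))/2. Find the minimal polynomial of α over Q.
m_α(x) = x^2 - x - 233

From 2α - 1 = √(933), squaring gives (2α - 1)^2 = 933, i.e. 4α^2 - 4α + 1 = 933, so α^2 - α + (1 - 933)/4 = 0. Since 933 ≡ 1 (mod 4), (1 - 933)/4 = -233 ∈ Z. The polynomial x^2 - x - 233 has discriminant 1 - 4·(-233) = 933, which is not a perfect square in Q (d = 933 is squarefree and ≠ 1), so x^2 - x - 233 is irreducible over Q. It is the minimal polynomial of α.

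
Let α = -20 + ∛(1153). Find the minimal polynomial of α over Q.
m_α(x) = x^3 + 60x^2 + 1200x + 6847

Set β = α + 20 = ∛(1153), so β^3 = 1153. Then (α + 20)^3 - 1153 = 0, i.e. α is a root of g(x) = (x + 20)^3 - 1153 = x^3 + 60x^2 + 1200x + 6847. Since g(x) = h(x + 20) where h(x) = x^3 - 1153, and h is irreducible over Q (because 1153 is not a perfect cube, so h has no rational root, and a monic cubic with no rational root is irreducible), g is also irreducible (irreducibility is preserved under the substitution x → x + 20). Hence m_α(x) = x^3 + 60x^2 + 1200x + 6847.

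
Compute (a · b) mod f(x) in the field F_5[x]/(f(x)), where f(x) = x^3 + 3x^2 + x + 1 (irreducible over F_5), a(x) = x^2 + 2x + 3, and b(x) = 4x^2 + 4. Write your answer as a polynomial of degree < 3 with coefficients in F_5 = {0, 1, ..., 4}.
a · b ≡ 4x^2 + 3x + 1 (mod f(x))

Multiply in F_5[x]: a(x)·b(x) = (x^2 + 2x + 3)·(4x^2 + 4) = 4x^4 + 3x^3 + x^2 + 3x + 2. This has degree ≥ 3, so divide by f(x) over F_5: 4x^4 + 3x^3 + x^2 + 3x + 2 = (4x + 1)·(x^3 + 3x^2 + x + 1) + (4x^2 + 3x + 1). Hence a·b ≡ 4x^2 + 3x + 1 (mod f). (F_5[x]/(f) is a field with 5^3 = 125 elements since f is irreducible of degree 3.)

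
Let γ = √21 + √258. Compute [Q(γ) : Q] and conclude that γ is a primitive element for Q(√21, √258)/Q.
[Q(γ) : Q] = 4 (equivalently, Q(γ) = Q(√21, √258))

Obviously Q(γ) ⊆ Q(√21, √258), and [Q(√21, √258):Q] = 4 (since 21, 258 are distinct squarefree integers > 1 with 5418 not a perfect square). To show equality we compute the minimal polynomial of γ. From γ = √21 + √258: γ^2 = 21 + 2√(5418) + 258 = 279 + 2√(5418), so γ^2 - 279 = 2√(5418); squaring, (γ^2 - 279)^2 = 4·5418, i.e. γ^4 - 558γ^2 + 77841 - 21672 = 0, i.e. γ^4 - 558γ^2 + 56169 = 0. So γ is a root of x^4 - 558x^2 + 56169. This polynomial is irreducible over Q: it has no rational root (each ±√21 ± √258 is irrational), and any factorization into two quadratics over Q would force √(5418) ∈ Q (pairing opposite roots) or √21, √258 ∈ Q (other pairings), all impossible. Hence [Q(γ):Q] = 4 = [Q(√21, √258):Q], so Q(γ) = Q(√21, √258).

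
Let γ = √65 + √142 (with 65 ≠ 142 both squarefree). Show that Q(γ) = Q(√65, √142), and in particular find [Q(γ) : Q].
[Q(γ) : Q] = 4 (equivalently, Q(γ) = Q(√65, √142))

Obviously Q(γ) ⊆ Q(√65, √142), and [Q(√65, √142):Q] = 4 (since 65, 142 are distinct squarefree integers > 1 with 9230 not a perfect square). To show equality we compute the minimal polynomial of γ. From γ = √65 + √142: γ^2 = 65 + 2√(9230) + 142 = 207 + 2√(9230), so γ^2 - 207 = 2√(9230); squaring, (γ^2 - 207)^2 = 4·9230, i.e. γ^4 - 414γ^2 + 42849 - 36920 = 0, i.e. γ^4 - 414γ^2 + 5929 = 0. So γ is a root of x^4 - 414x^2 + 5929. This polynomial is irreducible over Q: it has no rational root (each ±√65 ± √142 is irrational), and any factorization into two quadratics over Q would force √(9230) ∈ Q (pairing opposite roots) or √65, √142 ∈ Q (other pairings), all impossible. Hence [Q(γ):Q] = 4 = [Q(√65, √142):Q], so Q(γ) = Q(√65, √142).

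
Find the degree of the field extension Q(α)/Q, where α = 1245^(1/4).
[Q(α):Q] = 4

α is a root of x^4 - 1245. By Eisenstein's criterion at the prime p = 3 (which divides the constant term 1245 but p^2 = 9 does not, since 1245 is squarefree), x^4 - 1245 is irreducible over Q. Hence [Q(α):Q] = 4.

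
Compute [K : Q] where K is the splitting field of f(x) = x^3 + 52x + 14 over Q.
[K : Q] = 6

By the rational root test, any rational root of the monic integer polynomial f(x) = x^3 + 52x + 14 must be an integer dividing the constant term 14, i.e. one of ±{1, 2, 7, 14}. Evaluating: f(1) = 67, f(-1) = -39, f(2) = 126, f(-2) = -98, f(7) = 721, f(-7) = -693, f(14) = 3486, f(-14) = -3458; none is 0, so f has no rational root and is therefore irreducible over Q (a cubic with no linear factor over a field is irreducible). For an irreducible cubic, the Galois group is A_3 or S_3 according as the discriminant disc(f) = -4a^3 - 27b^2 = -4·(52)^3 - 27·(14)^2 = -567724 is or is not a square in Q. Here disc(f) = -567724 is not a perfect square in Q, so the Galois group of f over Q is not contained in A_3 and must be all of S_3. The splitting field has degree |S_3| = 6 over Q, so [K : Q] = 6.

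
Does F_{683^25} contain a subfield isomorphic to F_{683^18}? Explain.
No: F_{683^18} is not a subfield of F_{683^25}

F_{p^m} embeds in F_{p^n} iff m | n. Here 18 ∤ 25 (since 25 = 1·18 + 7 with remainder 7 ≠ 0), so F_{683^18} is not a subfield of F_{683^25}. Equivalently: if it were, the tower law would give 18 = [F_{683^18}:F_683] dividing [F_{683^25}:F_683] = 25, contradiction.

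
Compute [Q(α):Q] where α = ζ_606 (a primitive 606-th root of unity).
[Q(α):Q] = 200

The minimal polynomial of ζ_606 over Q is the 606-th cyclotomic polynomial Φ_606(x), which is irreducible over Q and has degree φ(606) = 200. Hence [Q(α):Q] = φ(606) = 200.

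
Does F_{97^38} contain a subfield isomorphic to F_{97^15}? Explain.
No: F_{97^15} is not a subfield of F_{97^38}

F_{p^m} embeds in F_{p^n} iff m | n. Here 15 ∤ 38 (since 38 = 2·15 + 8 with remainder 8 ≠ 0), so F_{97^15} is not a subfield of F_{97^38}. Equivalently: if it were, the tower law would give 15 = [F_{97^15}:F_97] dividing [F_{97^38}:F_97] = 38, contradiction.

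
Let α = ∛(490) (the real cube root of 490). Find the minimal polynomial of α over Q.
m_α(x) = x^3 - 490

α satisfies α^3 = 490, so x^3 - 490 annihilates α. By the rational root test, a rational root p/q (in lowest terms) of x^3 - 490 would satisfy p^3 = 490 q^3, forcing q = 1 and p^3 = 490; but 490 is not a perfect cube, contradiction. A monic cubic over Q with no rational root is irreducible (any nontrivial factorization would include a linear factor). Hence x^3 - 490 is the minimal polynomial of α, and in particular [Q(α):Q] = 3.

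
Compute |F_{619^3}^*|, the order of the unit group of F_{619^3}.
|F_{619^3}^*| = 237176658

F_{619^3} has 619^3 = 237176659 elements; its multiplicative group consists of all nonzero elements, so |F_{619^3}^*| = 237176659 - 1 = 237176658. (It is cyclic since any finite subgroup of the multiplicative group of a field is cyclic.)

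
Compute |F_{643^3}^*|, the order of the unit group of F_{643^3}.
|F_{643^3}^*| = 265847706

F_{643^3} has 643^3 = 265847707 elements; its multiplicative group consists of all nonzero elements, so |F_{643^3}^*| = 265847707 - 1 = 265847706. (It is cyclic since any finite subgroup of the multiplicative group of a field is cyclic.)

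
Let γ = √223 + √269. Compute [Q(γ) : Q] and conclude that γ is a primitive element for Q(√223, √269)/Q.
[Q(γ) : Q] = 4 (equivalently, Q(γ) = Q(√223, √269))

Obviously Q(γ) ⊆ Q(√223, √269), and [Q(√223, √269):Q] = 4 (since 223, 269 are distinct squarefree integers > 1 with 59987 not a perfect square). To show equality we compute the minimal polynomial of γ. From γ = √223 + √269: γ^2 = 223 + 2√(59987) + 269 = 492 + 2√(59987), so γ^2 - 492 = 2√(59987); squaring, (γ^2 - 492)^2 = 4·59987, i.e. γ^4 - 984γ^2 + 242064 - 239948 = 0, i.e. γ^4 - 984γ^2 + 2116 = 0. So γ is a root of x^4 - 984x^2 + 2116. This polynomial is irreducible over Q: it has no rational root (each ±√223 ± √269 is irrational), and any factorization into two quadratics over Q would force √(59987) ∈ Q (pairing opposite roots) or √223, √269 ∈ Q (other pairings), all impossible. Hence [Q(γ):Q] = 4 = [Q(√223, √269):Q], so Q(γ) = Q(√223, √269).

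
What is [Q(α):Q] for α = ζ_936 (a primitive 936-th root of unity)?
[Q(α):Q] = 288

The minimal polynomial of ζ_936 over Q is the 936-th cyclotomic polynomial Φ_936(x), which is irreducible over Q and has degree φ(936) = 288. Hence [Q(α):Q] = φ(936) = 288.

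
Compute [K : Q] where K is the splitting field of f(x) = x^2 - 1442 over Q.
[K : Q] = 2

f(x) = x^2 - 1442 factors as (x - √1442)(x + √1442). The splitting field is K = Q(√1442). Since 1442 is squarefree and > 1, it is not a perfect square, so x^2 - 1442 is irreducible over Q and [Q(√1442) : Q] = 2. Hence [K : Q] = 2.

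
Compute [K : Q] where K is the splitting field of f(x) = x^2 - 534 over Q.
[K : Q] = 2

f(x) = x^2 - 534 factors as (x - √534)(x + √534). The splitting field is K = Q(√534). Since 534 is squarefree and > 1, it is not a perfect square, so x^2 - 534 is irreducible over Q and [Q(√534) : Q] = 2. Hence [K : Q] = 2.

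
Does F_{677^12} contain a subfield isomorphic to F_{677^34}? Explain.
No: F_{677^34} is not a subfield of F_{677^12}

F_{p^m} embeds in F_{p^n} iff m | n. Here 34 ∤ 12 (since 12 = 0·34 + 12 with remainder 12 ≠ 0), so F_{677^34} is not a subfield of F_{677^12}. Equivalently: if it were, the tower law would give 34 = [F_{677^34}:F_677] dividing [F_{677^12}:F_677] = 12, contradiction.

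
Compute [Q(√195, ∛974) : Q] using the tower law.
[Q(√195, ∛974) : Q] = 6

Let L = Q(√195, ∛974). Since Q(√195) ⊂ L and [Q(√195):Q] = 2, the tower law gives 2 | [L:Q]. Likewise Q(∛974) ⊂ L with [Q(∛974):Q] = 3 (because 974 is not a perfect cube), so 3 | [L:Q]. As gcd(2,3) = 1, [L:Q] is divisible by 6. Conversely L is generated over Q by √195 and ∛974, so [L:Q] ≤ 2·3 = 6. Therefore [Q(√195, ∛974) : Q] = 6.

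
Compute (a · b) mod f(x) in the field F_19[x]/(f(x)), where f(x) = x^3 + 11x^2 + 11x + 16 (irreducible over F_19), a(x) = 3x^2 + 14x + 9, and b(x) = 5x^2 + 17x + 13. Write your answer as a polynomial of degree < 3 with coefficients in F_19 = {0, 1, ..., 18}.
a · b ≡ 14x^2 + 9x + 4 (mod f(x))

Multiply in F_19[x]: a(x)·b(x) = (3x^2 + 14x + 9)·(5x^2 + 17x + 13) = 15x^4 + 7x^3 + 18x^2 + 12x + 3. This has degree ≥ 3, so divide by f(x) over F_19: 15x^4 + 7x^3 + 18x^2 + 12x + 3 = (15x + 13)·(x^3 + 11x^2 + 11x + 16) + (14x^2 + 9x + 4). Hence a·b ≡ 14x^2 + 9x + 4 (mod f). (F_19[x]/(f) is a field with 19^3 = 6859 elements since f is irreducible of degree 3.)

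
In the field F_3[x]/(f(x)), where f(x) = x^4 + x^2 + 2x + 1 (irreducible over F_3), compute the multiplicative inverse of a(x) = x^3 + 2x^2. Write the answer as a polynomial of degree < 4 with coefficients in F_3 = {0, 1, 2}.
a(x)^(-1) ≡ 2x^2 + x (mod f(x))

Since f is irreducible over F_3, F_3[x]/(f) is a field and a(x) ≠ 0 has an inverse. Apply the extended Euclidean algorithm to f(x) and a(x) in F_3[x]: f(x) = (x + 1)·a(x) + (2x^2 + 2x + 1);  a(x) = (2x + 2)·(2x^2 + 2x + 1) + (1). The last nonzero remainder is the constant 1 = gcd(f, a) in F_3. Back-substituting through the division chain expresses 1 = s(x)·a(x) + t(x)·f(x) with s(x) ≡ 2x^2 + x (mod f), so a(x)^(-1) ≡ s(x) = 2x^2 + x (mod f). Check: (x^3 + 2x^2)·(2x^2 + x) = 2x^5 + 2x^4 + 2x^3 ≡ 1 (mod x^4 + x^2 + 2x + 1).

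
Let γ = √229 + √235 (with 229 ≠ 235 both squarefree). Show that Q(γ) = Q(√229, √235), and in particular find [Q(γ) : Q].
[Q(γ) : Q] = 4 (equivalently, Q(γ) = Q(√229, √235))

Obviously Q(γ) ⊆ Q(√229, √235), and [Q(√229, √235):Q] = 4 (since 229, 235 are distinct squarefree integers > 1 with 53815 not a perfect square). To show equality we compute the minimal polynomial of γ. From γ = √229 + √235: γ^2 = 229 + 2√(53815) + 235 = 464 + 2√(53815), so γ^2 - 464 = 2√(53815); squaring, (γ^2 - 464)^2 = 4·53815, i.e. γ^4 - 928γ^2 + 215296 - 215260 = 0, i.e. γ^4 - 928γ^2 + 36 = 0. So γ is a root of x^4 - 928x^2 + 36. This polynomial is irreducible over Q: it has no rational root (each ±√229 ± √235 is irrational), and any factorization into two quadratics over Q would force √(53815) ∈ Q (pairing opposite roots) or √229, √235 ∈ Q (other pairings), all impossible. Hence [Q(γ):Q] = 4 = [Q(√229, √235):Q], so Q(γ) = Q(√229, √235).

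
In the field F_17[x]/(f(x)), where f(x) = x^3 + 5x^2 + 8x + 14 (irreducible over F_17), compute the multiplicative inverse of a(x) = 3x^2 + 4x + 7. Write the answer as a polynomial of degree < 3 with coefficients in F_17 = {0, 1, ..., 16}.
a(x)^(-1) ≡ 4x^2 + 9x + 5 (mod f(x))

Since f is irreducible over F_17, F_17[x]/(f) is a field and a(x) ≠ 0 has an inverse. Apply the extended Euclidean algorithm to f(x) and a(x) in F_17[x]: f(x) = (6x + 5)·a(x) + (14x + 13);  a(x) = (16x)·(14x + 13) + (7). The last nonzero remainder is the constant 7 = gcd(f, a) in F_17. Back-substituting through the division chain expresses 7 = s(x)·a(x) + t(x)·f(x) with s(x) ≡ 11x^2 + 12x + 1 (mod f), so (11x^2 + 12x + 1)·a(x) ≡ 7 (mod f). Multiplying by 7^(-1) ≡ 5 in F_17 gives a(x)^(-1) ≡ 5·(11x^2 + 12x + 1) ≡ 4x^2 + 9x + 5 (mod f). Check: (3x^2 + 4x + 7)·(4x^2 + 9x + 5) = 12x^4 + 9x^3 + 11x^2 + 15x + 1 ≡ 1 (mod x^3 + 5x^2 + 8x + 14).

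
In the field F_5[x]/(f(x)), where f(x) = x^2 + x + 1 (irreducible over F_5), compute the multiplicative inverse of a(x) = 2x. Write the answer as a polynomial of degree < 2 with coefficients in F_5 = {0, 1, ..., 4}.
a(x)^(-1) ≡ 2x + 2 (mod f(x))

Since f is irreducible over F_5, F_5[x]/(f) is a field and a(x) ≠ 0 has an inverse. Apply the extended Euclidean algorithm to f(x) and a(x) in F_5[x]: f(x) = (3x + 3)·a(x) + (1). The last nonzero remainder is the constant 1 = gcd(f, a) in F_5. Back-substituting through the division chain expresses 1 = s(x)·a(x) + t(x)·f(x) with s(x) ≡ 2x + 2 (mod f), so a(x)^(-1) ≡ s(x) = 2x + 2 (mod f). Check: (2x)·(2x + 2) = 4x^2 + 4x ≡ 1 (mod x^2 + x + 1).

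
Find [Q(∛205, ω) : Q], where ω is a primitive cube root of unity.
[Q(∛205, ω) : Q] = 6

[Q(∛205):Q] = 3 (min poly x^3 - 205, irreducible since 205 is not a perfect cube). [Q(ω):Q] = 2 (min poly x^2 + x + 1). Since Q(∛205) ⊂ R and ω ∉ R, we have ω ∉ Q(∛205), so x^2 + x + 1 remains irreducible over Q(∛205) and [Q(∛205, ω) : Q(∛205)] = 2. By the tower law, [Q(∛205, ω) : Q] = 3 · 2 = 6. (In fact Q(∛205, ω) is the splitting field of x^3 - 205 over Q.)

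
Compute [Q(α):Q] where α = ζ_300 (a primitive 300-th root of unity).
[Q(α):Q] = 80

The minimal polynomial of ζ_300 over Q is the 300-th cyclotomic polynomial Φ_300(x), which is irreducible over Q and has degree φ(300) = 80. Hence [Q(α):Q] = φ(300) = 80.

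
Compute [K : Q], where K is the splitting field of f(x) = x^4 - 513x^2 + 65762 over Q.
[K : Q] = 4

Solving the quadratic in x^2: x^2 = (513 ± √(513^2 - 4·65762))/2 = (513 ± √121)/2 = (513 ± 11)/2, giving x^2 = 251 or x^2 = 262. So f(x) = (x^2 - 251)(x^2 - 262) and the roots of f are ±√251, ±√262. Hence the splitting field is K = Q(√251, √262). Since 251 and 262 are distinct squarefree integers > 1, their product 65762 is not a perfect square, so √262 ∉ Q(√251). By the tower law [K:Q] = [Q(√251,√262):Q(√251)] · [Q(√251):Q] = 2 · 2 = 4.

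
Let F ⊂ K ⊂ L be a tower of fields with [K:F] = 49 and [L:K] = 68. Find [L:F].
[L:F] = 3332

The tower law says that for any tower of field extensions F ⊂ K ⊂ L with finite degrees, [L:F] = [L:K] · [K:F]. Here this gives [L:F] = 68 · 49 = 3332.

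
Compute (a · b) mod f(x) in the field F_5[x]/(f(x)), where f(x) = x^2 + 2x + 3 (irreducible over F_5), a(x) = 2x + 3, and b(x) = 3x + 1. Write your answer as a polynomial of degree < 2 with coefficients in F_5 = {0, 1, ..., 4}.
a · b ≡ 4x (mod f(x))

Multiply in F_5[x]: a(x)·b(x) = (2x + 3)·(3x + 1) = x^2 + x + 3. This has degree ≥ 2, so divide by f(x) over F_5: x^2 + x + 3 = (1)·(x^2 + 2x + 3) + (4x). Hence a·b ≡ 4x (mod f). (F_5[x]/(f) is a field with 5^2 = 25 elements since f is irreducible of degree 2.)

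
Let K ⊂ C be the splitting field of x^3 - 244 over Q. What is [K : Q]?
[K : Q] = 6

The roots of x^3 - 244 are ∛244, ω∛244, ω^2∛244 where ω = e^(2πi/3) is a primitive cube root of unity, so K = Q(∛244, ω). Now [Q(∛244):Q] = 3 (since 244 is not a perfect cube, x^3 - 244 is irreducible) and [Q(ω):Q] = 2. Both 2 and 3 divide [K:Q], and [K:Q] ≤ 3·2 = 6, so [K:Q] = 6. (Equivalently: Q(∛244) ⊂ R but ω ∉ R, so [K : Q(∛244)] = 2.)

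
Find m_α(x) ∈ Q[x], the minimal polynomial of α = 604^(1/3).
m_α(x) = x^3 - 604

α satisfies α^3 = 604, so x^3 - 604 annihilates α. By the rational root test, a rational root p/q (in lowest terms) of x^3 - 604 would satisfy p^3 = 604 q^3, forcing q = 1 and p^3 = 604; but 604 is not a perfect cube, contradiction. A monic cubic over Q with no rational root is irreducible (any nontrivial factorization would include a linear factor). Hence x^3 - 604 is the minimal polynomial of α, and in particular [Q(α):Q] = 3.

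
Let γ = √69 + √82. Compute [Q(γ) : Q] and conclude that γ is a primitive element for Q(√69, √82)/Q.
[Q(γ) : Q] = 4 (equivalently, Q(γ) = Q(√69, √82))

Obviously Q(γ) ⊆ Q(√69, √82), and [Q(√69, √82):Q] = 4 (since 69, 82 are distinct squarefree integers > 1 with 5658 not a perfect square). To show equality we compute the minimal polynomial of γ. From γ = √69 + √82: γ^2 = 69 + 2√(5658) + 82 = 151 + 2√(5658), so γ^2 - 151 = 2√(5658); squaring, (γ^2 - 151)^2 = 4·5658, i.e. γ^4 - 302γ^2 + 22801 - 22632 = 0, i.e. γ^4 - 302γ^2 + 169 = 0. So γ is a root of x^4 - 302x^2 + 169. This polynomial is irreducible over Q: it has no rational root (each ±√69 ± √82 is irrational), and any factorization into two quadratics over Q would force √(5658) ∈ Q (pairing opposite roots) or √69, √82 ∈ Q (other pairings), all impossible. Hence [Q(γ):Q] = 4 = [Q(√69, √82):Q], so Q(γ) = Q(√69, √82).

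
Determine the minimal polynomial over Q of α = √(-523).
m_α(x) = x^2 + 523

α satisfies α^2 + 523 = 0, so x^2 + 523 annihilates α. Since d = -523 is squarefree and ≠ 1, it is not a perfect square in Q, so x^2 + 523 has no rational root and is therefore irreducible over Q (a degree-2 polynomial over a field is irreducible iff it has no root). Hence m_α(x) = x^2 + 523.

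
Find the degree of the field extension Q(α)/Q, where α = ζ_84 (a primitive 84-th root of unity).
[Q(α):Q] = 24

The minimal polynomial of ζ_84 over Q is the 84-th cyclotomic polynomial Φ_84(x), which is irreducible over Q and has degree φ(84) = 24. Hence [Q(α):Q] = φ(84) = 24.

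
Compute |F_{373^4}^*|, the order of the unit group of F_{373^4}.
|F_{373^4}^*| = 19356878640

F_{373^4} has 373^4 = 19356878641 elements; its multiplicative group consists of all nonzero elements, so |F_{373^4}^*| = 19356878641 - 1 = 19356878640. (It is cyclic since any finite subgroup of the multiplicative group of a field is cyclic.)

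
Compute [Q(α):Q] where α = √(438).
[Q(α):Q] = 2

[Q(α):Q] equals the degree of the minimal polynomial of α. Here α^2 = 438 and x^2 - 438 is irreducible (d = 438 is squarefree, ≠ 1, hence not a square), so deg(m_α) = 2. Thus [Q(α):Q] = 2.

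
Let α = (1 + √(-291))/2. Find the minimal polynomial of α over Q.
m_α(x) = x^2 - x + 73

From 2α - 1 = √(-291), squaring gives (2α - 1)^2 = -291, i.e. 4α^2 - 4α + 1 = -291, so α^2 - α + (1 + 291)/4 = 0. Since -291 ≡ 1 (mod 4), (1 + 291)/4 = 73 ∈ Z. The polynomial x^2 - x + 73 has discriminant 1 - 4·(73) = -291, which is not a perfect square in Q (d = -291 is squarefree and ≠ 1), so x^2 - x + 73 is irreducible over Q. It is the minimal polynomial of α.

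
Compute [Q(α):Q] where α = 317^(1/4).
[Q(α):Q] = 4

α is a root of x^4 - 317. By Eisenstein's criterion at the prime p = 317 (which divides the constant term 317 but p^2 = 100489 does not, since 317 is squarefree), x^4 - 317 is irreducible over Q. Hence [Q(α):Q] = 4.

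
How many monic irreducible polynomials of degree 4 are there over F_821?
There are 113582648910 monic irreducible polynomials of degree 4 over F_821

Each element of F_{821^4} that lies in no proper subfield is a root of exactly one monic irreducible of degree 4 over F_821, and each such polynomial has 4 distinct roots in F_{821^4}. By Möbius inversion the count is N_821(4) = (1/4) Σ_{d|4} μ(4/d) · 821^d = (1/4)(μ(4)·821^1 + μ(2)·821^2 + μ(1)·821^4) = 454330595640/4 = 113582648910.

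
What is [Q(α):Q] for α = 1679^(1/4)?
[Q(α):Q] = 4

α is a root of x^4 - 1679. By Eisenstein's criterion at the prime p = 23 (which divides the constant term 1679 but p^2 = 529 does not, since 1679 is squarefree), x^4 - 1679 is irreducible over Q. Hence [Q(α):Q] = 4.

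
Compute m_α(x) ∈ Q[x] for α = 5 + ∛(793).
m_α(x) = x^3 - 15x^2 + 75x - 918

Set β = α - 5 = ∛(793), so β^3 = 793. Then (α - 5)^3 - 793 = 0, i.e. α is a root of g(x) = (x - 5)^3 - 793 = x^3 - 15x^2 + 75x - 918. Since g(x) = h(x - 5) where h(x) = x^3 - 793, and h is irreducible over Q (because 793 is not a perfect cube, so h has no rational root, and a monic cubic with no rational root is irreducible), g is also irreducible (irreducibility is preserved under the substitution x → x - 5). Hence m_α(x) = x^3 - 15x^2 + 75x - 918.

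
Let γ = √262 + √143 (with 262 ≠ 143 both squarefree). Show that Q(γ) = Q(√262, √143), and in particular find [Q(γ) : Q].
[Q(γ) : Q] = 4 (equivalently, Q(γ) = Q(√262, √143))

Obviously Q(γ) ⊆ Q(√262, √143), and [Q(√262, √143):Q] = 4 (since 262, 143 are distinct squarefree integers > 1 with 37466 not a perfect square). To show equality we compute the minimal polynomial of γ. From γ = √262 + √143: γ^2 = 262 + 2√(37466) + 143 = 405 + 2√(37466), so γ^2 - 405 = 2√(37466); squaring, (γ^2 - 405)^2 = 4·37466, i.e. γ^4 - 810γ^2 + 164025 - 149864 = 0, i.e. γ^4 - 810γ^2 + 14161 = 0. So γ is a root of x^4 - 810x^2 + 14161. This polynomial is irreducible over Q: it has no rational root (each ±√262 ± √143 is irrational), and any factorization into two quadratics over Q would force √(37466) ∈ Q (pairing opposite roots) or √262, √143 ∈ Q (other pairings), all impossible. Hence [Q(γ):Q] = 4 = [Q(√262, √143):Q], so Q(γ) = Q(√262, √143).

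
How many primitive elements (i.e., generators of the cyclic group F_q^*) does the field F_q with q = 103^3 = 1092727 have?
There are φ(1092726) = 342720 primitive elements

F_q^* is cyclic of order q - 1 = 1092726. A cyclic group of order m has exactly φ(m) generators. Here m = 1092726 = 2 · 3^2 · 17 · 3571, so the number of primitive elements is φ(1092726) = 342720.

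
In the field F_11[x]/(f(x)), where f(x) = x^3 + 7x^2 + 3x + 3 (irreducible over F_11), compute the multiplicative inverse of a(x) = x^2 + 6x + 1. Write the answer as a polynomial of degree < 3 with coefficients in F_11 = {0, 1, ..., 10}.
a(x)^(-1) ≡ 9x^2 + 7x + 6 (mod f(x))

Since f is irreducible over F_11, F_11[x]/(f) is a field and a(x) ≠ 0 has an inverse. Apply the extended Euclidean algorithm to f(x) and a(x) in F_11[x]: f(x) = (x + 1)·a(x) + (7x + 2);  a(x) = (8x + 8)·(7x + 2) + (7). The last nonzero remainder is the constant 7 = gcd(f, a) in F_11. Back-substituting through the division chain expresses 7 = s(x)·a(x) + t(x)·f(x) with s(x) ≡ 8x^2 + 5x + 9 (mod f), so (8x^2 + 5x + 9)·a(x) ≡ 7 (mod f). Multiplying by 7^(-1) ≡ 8 in F_11 gives a(x)^(-1) ≡ 8·(8x^2 + 5x + 9) ≡ 9x^2 + 7x + 6 (mod f). Check: (x^2 + 6x + 1)·(9x^2 + 7x + 6) = 9x^4 + 6x^3 + 2x^2 + 10x + 6 ≡ 1 (mod x^3 + 7x^2 + 3x + 3).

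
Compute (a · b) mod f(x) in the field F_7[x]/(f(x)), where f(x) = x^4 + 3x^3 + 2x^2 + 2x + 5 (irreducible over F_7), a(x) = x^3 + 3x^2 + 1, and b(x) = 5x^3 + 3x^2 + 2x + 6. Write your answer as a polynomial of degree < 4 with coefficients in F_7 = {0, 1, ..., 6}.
a · b ≡ 4x^3 + 6x^2 + 3x + 4 (mod f(x))

Multiply in F_7[x]: a(x)·b(x) = (x^3 + 3x^2 + 1)·(5x^3 + 3x^2 + 2x + 6) = 5x^6 + 4x^5 + 4x^4 + 3x^3 + 2x + 6. This has degree ≥ 4, so divide by f(x) over F_7: 5x^6 + 4x^5 + 4x^4 + 3x^3 + 2x + 6 = (5x^2 + 3x + 6)·(x^4 + 3x^3 + 2x^2 + 2x + 5) + (4x^3 + 6x^2 + 3x + 4). Hence a·b ≡ 4x^3 + 6x^2 + 3x + 4 (mod f). (F_7[x]/(f) is a field with 7^4 = 2401 elements since f is irreducible of degree 4.)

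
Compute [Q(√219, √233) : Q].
[Q(√219, √233) : Q] = 4

[Q(√219):Q] = 2 (min poly x^2 - 219, irreducible since 219 is squarefree > 1). For the top step, suppose √233 ∈ Q(√219), say √233 = c + d√219 with c, d ∈ Q. Squaring: 233 = c^2 + 219d^2 + 2cd√219. Since √219 ∉ Q this forces 2cd = 0. If d = 0 then √233 = c ∈ Q, contradicting 233 squarefree > 1. If c = 0 then 233 = 219d^2, so 219·233 = (219d)^2 is a perfect square in Q — but 219·233 = 51027 is not a perfect square (since 219 and 233 are distinct squarefree integers). Contradiction. Hence √233 ∉ Q(√219), so x^2 - 233 stays irreducible over Q(√219) and [Q(√219, √233) : Q(√219)] = 2. By the tower law, [Q(√219, √233) : Q] = 2 · 2 = 4.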